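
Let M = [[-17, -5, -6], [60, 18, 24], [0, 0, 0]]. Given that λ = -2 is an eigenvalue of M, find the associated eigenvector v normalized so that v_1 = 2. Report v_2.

M + 2I = [[-15, -5, -6], [60, 20, 24], [0, 0, 2]].
Solving (M + 2I)v = 0 gives the eigenspace spanned by (2, -6, 0).
With v_1 = 2, v = (2, -6, 0), so v_2 = -6.

-6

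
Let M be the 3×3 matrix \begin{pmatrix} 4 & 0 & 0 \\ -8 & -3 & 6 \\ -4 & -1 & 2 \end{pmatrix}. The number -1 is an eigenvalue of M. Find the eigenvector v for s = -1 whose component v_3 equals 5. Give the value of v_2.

M + 1I = [[5, 0, 0], [-8, -2, 6], [-4, -1, 3]].
Solving (M + 1I)v = 0 gives the eigenspace spanned by (0, 15, 5).
With v_3 = 5, v = (0, 15, 5), so v_2 = 15.

15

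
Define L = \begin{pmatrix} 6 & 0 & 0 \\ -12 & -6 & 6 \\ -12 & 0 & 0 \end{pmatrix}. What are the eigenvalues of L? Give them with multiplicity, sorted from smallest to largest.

-6, 0, 6

Characteristic polynomial: p(r) = r^3 - 36r = r(r - 6)(r + 6).
Roots (with multiplicity): -6, 0, 6.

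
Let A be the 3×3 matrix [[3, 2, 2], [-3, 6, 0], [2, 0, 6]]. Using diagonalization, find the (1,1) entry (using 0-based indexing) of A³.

Characteristic polynomial: μ^3 - 15μ^2 + 74μ - 120 = (μ - 6)(μ - 5)(μ - 4), so the eigenvalues are 4, 5, 6.
μ=6: eigenvector (0, -1, 1).
μ=4: eigenvector (2, 3, -2).
μ=5: eigenvector (-1, -3, 2).
P = [[0, 2, -1], [-1, 3, -3], [1, -2, 2]], D = diag(6, 4, 5), P⁻¹ = [[0, 2, 3], [1, -1, -1], [1, -2, -2]].
A³ = P·diag(216, 64, 125)·P⁻¹ = [[3, 122, 122], [-183, 126, -90], [122, 60, 276]].
The requested entry is 126.

126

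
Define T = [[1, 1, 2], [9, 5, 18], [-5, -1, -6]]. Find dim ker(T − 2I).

1

T − 2I = [[-1, 1, 2], [9, 3, 18], [-5, -1, -8]].
This matrix has rank 2, so its null space has dimension 3 − 2 = 1.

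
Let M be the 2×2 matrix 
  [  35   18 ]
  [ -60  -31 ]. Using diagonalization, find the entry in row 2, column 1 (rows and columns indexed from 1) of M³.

-1260

Characteristic polynomial: μ^2 - 4μ - 5 = (μ - 5)(μ + 1), so the eigenvalues are -1, 5.
μ=5: eigenvector (3, -5).
μ=-1: eigenvector (1, -2).
P = [[3, 1], [-5, -2]], D = diag(5, -1), P⁻¹ = [[2, 1], [-5, -3]].
M³ = P·diag(125, -1)·P⁻¹ = [[755, 378], [-1260, -631]].
The requested entry is -1260.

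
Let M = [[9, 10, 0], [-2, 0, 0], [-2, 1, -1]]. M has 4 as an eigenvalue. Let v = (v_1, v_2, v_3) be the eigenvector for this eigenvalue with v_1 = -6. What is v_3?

M − 4I = [[5, 10, 0], [-2, -4, 0], [-2, 1, -5]].
Solving (M − 4I)v = 0 gives the eigenspace spanned by (-6, 3, 3).
With v_1 = -6, v = (-6, 3, 3), so v_3 = 3.

3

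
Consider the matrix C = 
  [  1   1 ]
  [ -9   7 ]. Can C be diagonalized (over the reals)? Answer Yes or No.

Characteristic polynomial: p(r) = r^2 - 8r + 16 = (r - 4)^2.
r = 4 has algebraic multiplicity 2; rank(C − 4I) = 1, so geometric multiplicity = 1.
Geometric multiplicity < algebraic multiplicity, so C is not diagonalizable.

No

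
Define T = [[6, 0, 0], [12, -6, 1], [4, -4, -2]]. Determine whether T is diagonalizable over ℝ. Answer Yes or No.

Characteristic polynomial: p(r) = r^3 + 2r^2 - 32r - 96 = (r - 6)(r + 4)^2.
r = -4 has algebraic multiplicity 2; rank(T + 4I) = 2, so geometric multiplicity = 1.
Geometric multiplicity < algebraic multiplicity, so T is not diagonalizable.

No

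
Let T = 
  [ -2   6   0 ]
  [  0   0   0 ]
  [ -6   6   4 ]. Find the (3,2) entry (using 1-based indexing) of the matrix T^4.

Characteristic polynomial: λ^3 - 2λ^2 - 8λ = λ(λ - 4)(λ + 2), so the eigenvalues are -2, 0, 4.
λ=-2: eigenvector (1, 0, 1).
λ=0: eigenvector (3, 1, 3).
λ=4: eigenvector (0, 0, 1).
P = [[1, 3, 0], [0, 1, 0], [1, 3, 1]], D = diag(-2, 0, 4), P⁻¹ = [[1, -3, 0], [0, 1, 0], [-1, 0, 1]].
T⁴ = P·diag(16, 0, 256)·P⁻¹ = [[16, -48, 0], [0, 0, 0], [-240, -48, 256]].
The requested entry is -48.

-48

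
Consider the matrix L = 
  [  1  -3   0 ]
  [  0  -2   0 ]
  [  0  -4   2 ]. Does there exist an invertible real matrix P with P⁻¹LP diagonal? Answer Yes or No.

Yes

Characteristic polynomial: p(s) = s^3 - s^2 - 4s + 4 = (s - 2)(s - 1)(s + 2).
All 3 eigenvalues are distinct, so L is diagonalizable.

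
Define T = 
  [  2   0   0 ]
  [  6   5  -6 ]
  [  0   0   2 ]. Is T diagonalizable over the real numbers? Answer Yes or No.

Characteristic polynomial: p(λ) = λ^3 - 9λ^2 + 24λ - 20 = (λ - 5)(λ - 2)^2.
λ = 2 has algebraic multiplicity 2; rank(T − 2I) = 1, so geometric multiplicity = 2.
Every eigenvalue has geometric = algebraic multiplicity, so T is diagonalizable.

Yes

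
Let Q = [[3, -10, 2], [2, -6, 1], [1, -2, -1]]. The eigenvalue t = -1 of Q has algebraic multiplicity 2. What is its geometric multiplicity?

Q + 1I = [[4, -10, 2], [2, -5, 1], [1, -2, 0]].
This matrix has rank 2, so its null space has dimension 3 − 2 = 1.

1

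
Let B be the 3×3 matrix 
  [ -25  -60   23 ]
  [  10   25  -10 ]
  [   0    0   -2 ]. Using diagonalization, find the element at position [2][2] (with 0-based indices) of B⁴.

Characteristic polynomial: r^3 + 2r^2 - 25r - 50 = (r - 5)(r + 2)(r + 5), so the eigenvalues are -5, -2, 5.
r=-5: eigenvector (3, -1, 0).
r=5: eigenvector (-2, 1, 0).
r=-2: eigenvector (1, 0, 1).
P = [[3, -2, 1], [-1, 1, 0], [0, 0, 1]], D = diag(-5, 5, -2), P⁻¹ = [[1, 2, -1], [1, 3, -1], [0, 0, 1]].
B⁴ = P·diag(625, 625, 16)·P⁻¹ = [[625, 0, -609], [0, 625, 0], [0, 0, 16]].
The requested entry is 16.

16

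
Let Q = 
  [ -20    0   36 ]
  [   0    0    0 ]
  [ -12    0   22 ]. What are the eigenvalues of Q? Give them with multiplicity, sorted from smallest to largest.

Characteristic polynomial: p(r) = r^3 - 2r^2 - 8r = r(r - 4)(r + 2).
Roots (with multiplicity): -2, 0, 4.

-2, 0, 4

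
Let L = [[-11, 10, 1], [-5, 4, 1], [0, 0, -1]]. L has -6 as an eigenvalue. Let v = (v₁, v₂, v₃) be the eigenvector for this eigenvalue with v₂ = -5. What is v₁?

L + 6I = [[-5, 10, 1], [-5, 10, 1], [0, 0, 5]].
Solving (L + 6I)v = 0 gives the eigenspace spanned by (-10, -5, 0).
With v₂ = -5, v = (-10, -5, 0), so v₁ = -10.

-10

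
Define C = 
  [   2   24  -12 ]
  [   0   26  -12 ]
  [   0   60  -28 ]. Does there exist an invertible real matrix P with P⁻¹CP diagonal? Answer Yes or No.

Yes

Characteristic polynomial: p(t) = t^3 - 12t + 16 = (t - 2)^2(t + 4).
t = 2 has algebraic multiplicity 2; rank(C − 2I) = 1, so geometric multiplicity = 2.
Every eigenvalue has geometric = algebraic multiplicity, so C is diagonalizable.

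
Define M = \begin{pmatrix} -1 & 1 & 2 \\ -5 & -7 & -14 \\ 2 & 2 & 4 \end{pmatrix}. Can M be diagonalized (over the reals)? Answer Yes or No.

No

Characteristic polynomial: p(t) = t^3 + 4t^2 + 4t = t(t + 2)^2.
t = -2 has algebraic multiplicity 2; rank(M + 2I) = 2, so geometric multiplicity = 1.
Geometric multiplicity < algebraic multiplicity, so M is not diagonalizable.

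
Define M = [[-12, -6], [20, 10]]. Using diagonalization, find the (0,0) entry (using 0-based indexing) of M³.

Characteristic polynomial: r^2 + 2r = r(r + 2), so the eigenvalues are -2, 0.
r=-2: eigenvector (3, -5).
r=0: eigenvector (1, -2).
P = [[3, 1], [-5, -2]], D = diag(-2, 0), P⁻¹ = [[2, 1], [-5, -3]].
M³ = P·diag(-8, 0)·P⁻¹ = [[-48, -24], [80, 40]].
The requested entry is -48.

-48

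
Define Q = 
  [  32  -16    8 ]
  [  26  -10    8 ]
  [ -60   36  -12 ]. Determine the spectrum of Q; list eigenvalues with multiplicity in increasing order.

0, 4, 6

Characteristic polynomial: p(t) = t^3 - 10t^2 + 24t = t(t - 6)(t - 4).
Roots (with multiplicity): 0, 4, 6.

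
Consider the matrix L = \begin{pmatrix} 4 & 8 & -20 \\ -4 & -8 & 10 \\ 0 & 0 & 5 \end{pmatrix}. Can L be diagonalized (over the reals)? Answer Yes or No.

Yes

Characteristic polynomial: p(μ) = μ^3 - μ^2 - 20μ = μ(μ - 5)(μ + 4).
All 3 eigenvalues are distinct, so L is diagonalizable.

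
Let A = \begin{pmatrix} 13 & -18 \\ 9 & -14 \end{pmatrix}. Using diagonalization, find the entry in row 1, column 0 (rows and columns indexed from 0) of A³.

Characteristic polynomial: μ^2 + μ - 20 = (μ - 4)(μ + 5), so the eigenvalues are -5, 4.
μ=-5: eigenvector (-1, -1).
μ=4: eigenvector (2, 1).
P = [[-1, 2], [-1, 1]], D = diag(-5, 4), P⁻¹ = [[1, -2], [1, -1]].
A³ = P·diag(-125, 64)·P⁻¹ = [[253, -378], [189, -314]].
The requested entry is 189.

189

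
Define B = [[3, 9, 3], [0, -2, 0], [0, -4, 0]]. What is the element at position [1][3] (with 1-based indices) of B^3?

27

Characteristic polynomial: μ^3 - μ^2 - 6μ = μ(μ - 3)(μ + 2), so the eigenvalues are -2, 0, 3.
μ=3: eigenvector (1, 0, 0).
μ=-2: eigenvector (-3, 1, 2).
μ=0: eigenvector (-1, 0, 1).
P = [[1, -3, -1], [0, 1, 0], [0, 2, 1]], D = diag(3, -2, 0), P⁻¹ = [[1, 1, 1], [0, 1, 0], [0, -2, 1]].
B³ = P·diag(27, -8, 0)·P⁻¹ = [[27, 51, 27], [0, -8, 0], [0, -16, 0]].
The requested entry is 27.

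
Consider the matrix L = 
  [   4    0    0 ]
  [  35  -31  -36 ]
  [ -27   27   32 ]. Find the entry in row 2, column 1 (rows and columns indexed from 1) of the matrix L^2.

27

Characteristic polynomial: λ^3 - 5λ^2 - 16λ + 80 = (λ - 5)(λ - 4)(λ + 4), so the eigenvalues are -4, 4, 5.
λ=4: eigenvector (1, 1, 0).
λ=5: eigenvector (0, -1, 1).
λ=-4: eigenvector (0, -4, 3).
P = [[1, 0, 0], [1, -1, -4], [0, 1, 3]], D = diag(4, 5, -4), P⁻¹ = [[1, 0, 0], [-3, 3, 4], [1, -1, -1]].
L² = P·diag(16, 25, 16)·P⁻¹ = [[16, 0, 0], [27, -11, -36], [-27, 27, 52]].
The requested entry is 27.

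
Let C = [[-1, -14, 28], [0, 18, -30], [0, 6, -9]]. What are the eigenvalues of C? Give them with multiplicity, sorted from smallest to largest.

-1, 3, 6

Characteristic polynomial: p(μ) = μ^3 - 8μ^2 + 9μ + 18 = (μ - 6)(μ - 3)(μ + 1).
Roots (with multiplicity): -1, 3, 6.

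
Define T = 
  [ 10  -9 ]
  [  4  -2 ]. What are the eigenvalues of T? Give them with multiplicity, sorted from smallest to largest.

4, 4

Characteristic polynomial: p(r) = r^2 - 8r + 16 = (r - 4)^2.
Roots (with multiplicity): 4, 4.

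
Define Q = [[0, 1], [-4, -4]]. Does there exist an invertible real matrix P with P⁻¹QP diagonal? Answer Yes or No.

Characteristic polynomial: p(s) = s^2 + 4s + 4 = (s + 2)^2.
s = -2 has algebraic multiplicity 2; rank(Q + 2I) = 1, so geometric multiplicity = 1.
Geometric multiplicity < algebraic multiplicity, so Q is not diagonalizable.

No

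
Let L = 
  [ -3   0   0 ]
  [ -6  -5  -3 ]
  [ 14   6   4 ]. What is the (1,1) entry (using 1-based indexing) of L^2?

Characteristic polynomial: s^3 + 4s^2 + s - 6 = (s - 1)(s + 2)(s + 3), so the eigenvalues are -3, -2, 1.
s=-3: eigenvector (1, 0, -2).
s=-2: eigenvector (0, -1, 1).
s=1: eigenvector (0, -1, 2).
P = [[1, 0, 0], [0, -1, -1], [-2, 1, 2]], D = diag(-3, -2, 1), P⁻¹ = [[1, 0, 0], [-2, -2, -1], [2, 1, 1]].
L² = P·diag(9, 4, 1)·P⁻¹ = [[9, 0, 0], [6, 7, 3], [-22, -6, -2]].
The requested entry is 9.

9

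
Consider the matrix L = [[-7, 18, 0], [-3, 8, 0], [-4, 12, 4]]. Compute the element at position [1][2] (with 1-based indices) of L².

Characteristic polynomial: μ^3 - 5μ^2 + 2μ + 8 = (μ - 4)(μ - 2)(μ + 1), so the eigenvalues are -1, 2, 4.
μ=2: eigenvector (2, 1, -2).
μ=-1: eigenvector (3, 1, 0).
μ=4: eigenvector (0, 0, 1).
P = [[2, 3, 0], [1, 1, 0], [-2, 0, 1]], D = diag(2, -1, 4), P⁻¹ = [[-1, 3, 0], [1, -2, 0], [-2, 6, 1]].
L² = P·diag(4, 1, 16)·P⁻¹ = [[-5, 18, 0], [-3, 10, 0], [-24, 72, 16]].
The requested entry is 18.

18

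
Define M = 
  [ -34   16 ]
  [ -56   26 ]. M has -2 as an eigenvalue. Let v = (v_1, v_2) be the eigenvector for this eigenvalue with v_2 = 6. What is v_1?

3

M + 2I = [[-32, 16], [-56, 28]].
Solving (M + 2I)v = 0 gives the eigenspace spanned by (3, 6).
With v_2 = 6, v = (3, 6), so v_1 = 3.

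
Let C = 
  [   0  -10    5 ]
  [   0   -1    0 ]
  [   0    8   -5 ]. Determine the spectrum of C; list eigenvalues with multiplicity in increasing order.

Characteristic polynomial: p(μ) = μ^3 + 6μ^2 + 5μ = μ(μ + 1)(μ + 5).
Roots (with multiplicity): -5, -1, 0.

-5, -1, 0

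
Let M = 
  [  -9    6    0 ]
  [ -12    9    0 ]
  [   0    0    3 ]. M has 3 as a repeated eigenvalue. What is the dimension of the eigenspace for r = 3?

M − 3I = [[-12, 6, 0], [-12, 6, 0], [0, 0, 0]].
This matrix has rank 1, so its null space has dimension 3 − 1 = 2.

2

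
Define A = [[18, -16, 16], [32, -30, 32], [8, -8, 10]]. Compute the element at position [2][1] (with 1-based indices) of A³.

896

Characteristic polynomial: λ^3 + 2λ^2 - 20λ + 24 = (λ - 2)^2(λ + 6), so the eigenvalues are -6, 2, 2.
λ=-6: eigenvector (2, 4, 1).
λ=2: eigenvector (-1, -1, 0).
λ=2: eigenvector (1, 2, 1).
P = [[2, -1, 1], [4, -1, 2], [1, 0, 1]], D = diag(-6, 2, 2), P⁻¹ = [[-1, 1, -1], [-2, 1, 0], [1, -1, 2]].
A³ = P·diag(-216, 8, 8)·P⁻¹ = [[456, -448, 448], [896, -888, 896], [224, -224, 232]].
The requested entry is 896.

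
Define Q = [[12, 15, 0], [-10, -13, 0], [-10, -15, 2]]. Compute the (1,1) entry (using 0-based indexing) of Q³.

Characteristic polynomial: r^3 - r^2 - 8r + 12 = (r - 2)^2(r + 3), so the eigenvalues are -3, 2, 2.
r=2: eigenvector (0, 0, 1).
r=-3: eigenvector (-1, 1, 1).
r=2: eigenvector (3, -2, 0).
P = [[0, -1, 3], [0, 1, -2], [1, 1, 0]], D = diag(2, -3, 2), P⁻¹ = [[-2, -3, 1], [2, 3, 0], [1, 1, 0]].
Q³ = P·diag(8, -27, 8)·P⁻¹ = [[78, 105, 0], [-70, -97, 0], [-70, -105, 8]].
The requested entry is -97.

-97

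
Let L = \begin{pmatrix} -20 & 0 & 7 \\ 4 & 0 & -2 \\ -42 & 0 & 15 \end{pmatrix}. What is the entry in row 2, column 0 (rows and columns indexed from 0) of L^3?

-1302

Characteristic polynomial: λ^3 + 5λ^2 - 6λ = λ(λ - 1)(λ + 6), so the eigenvalues are -6, 0, 1.
λ=-6: eigenvector (-1, 0, -2).
λ=0: eigenvector (0, 1, 0).
λ=1: eigenvector (-1, 2, -3).
P = [[-1, 0, -1], [0, 1, 2], [-2, 0, -3]], D = diag(-6, 0, 1), P⁻¹ = [[-3, 0, 1], [-4, 1, 2], [2, 0, -1]].
L³ = P·diag(-216, 0, 1)·P⁻¹ = [[-650, 0, 217], [4, 0, -2], [-1302, 0, 435]].
The requested entry is -1302.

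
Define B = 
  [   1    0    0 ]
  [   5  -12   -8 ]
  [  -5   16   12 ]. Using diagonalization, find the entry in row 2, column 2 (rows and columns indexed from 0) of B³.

192

Characteristic polynomial: r^3 - r^2 - 16r + 16 = (r - 4)(r - 1)(r + 4), so the eigenvalues are -4, 1, 4.
r=1: eigenvector (1, 1, -1).
r=4: eigenvector (0, 1, -2).
r=-4: eigenvector (0, 1, -1).
P = [[1, 0, 0], [1, 1, 1], [-1, -2, -1]], D = diag(1, 4, -4), P⁻¹ = [[1, 0, 0], [0, -1, -1], [-1, 2, 1]].
B³ = P·diag(1, 64, -64)·P⁻¹ = [[1, 0, 0], [65, -192, -128], [-65, 256, 192]].
The requested entry is 192.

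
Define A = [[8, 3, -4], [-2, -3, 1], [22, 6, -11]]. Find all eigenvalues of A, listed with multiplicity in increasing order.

-3, -3, 0

Characteristic polynomial: p(r) = r^3 + 6r^2 + 9r = r(r + 3)^2.
Roots (with multiplicity): -3, -3, 0.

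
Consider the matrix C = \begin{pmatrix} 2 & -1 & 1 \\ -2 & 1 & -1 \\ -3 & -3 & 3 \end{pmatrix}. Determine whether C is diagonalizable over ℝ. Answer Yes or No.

No

Characteristic polynomial: p(λ) = λ^3 - 6λ^2 + 9λ = λ(λ - 3)^2.
λ = 3 has algebraic multiplicity 2; rank(C − 3I) = 2, so geometric multiplicity = 1.
Geometric multiplicity < algebraic multiplicity, so C is not diagonalizable.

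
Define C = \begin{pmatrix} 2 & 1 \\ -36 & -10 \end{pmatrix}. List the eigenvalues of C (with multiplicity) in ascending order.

Characteristic polynomial: p(t) = t^2 + 8t + 16 = (t + 4)^2.
Roots (with multiplicity): -4, -4.

-4, -4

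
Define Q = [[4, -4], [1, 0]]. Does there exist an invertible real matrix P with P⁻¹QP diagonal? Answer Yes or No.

No

Characteristic polynomial: p(r) = r^2 - 4r + 4 = (r - 2)^2.
r = 2 has algebraic multiplicity 2; rank(Q − 2I) = 1, so geometric multiplicity = 1.
Geometric multiplicity < algebraic multiplicity, so Q is not diagonalizable.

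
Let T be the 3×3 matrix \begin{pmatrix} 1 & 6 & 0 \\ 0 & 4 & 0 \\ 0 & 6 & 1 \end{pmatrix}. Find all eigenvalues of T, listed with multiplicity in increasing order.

Characteristic polynomial: p(r) = r^3 - 6r^2 + 9r - 4 = (r - 4)(r - 1)^2.
Roots (with multiplicity): 1, 1, 4.

1, 1, 4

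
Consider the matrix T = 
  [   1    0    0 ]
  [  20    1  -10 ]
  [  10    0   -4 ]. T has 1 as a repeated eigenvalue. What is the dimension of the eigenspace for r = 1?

2

T − 1I = [[0, 0, 0], [20, 0, -10], [10, 0, -5]].
This matrix has rank 1, so its null space has dimension 3 − 1 = 2.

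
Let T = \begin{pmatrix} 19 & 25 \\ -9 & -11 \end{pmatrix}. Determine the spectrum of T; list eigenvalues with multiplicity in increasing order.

Characteristic polynomial: p(s) = s^2 - 8s + 16 = (s - 4)^2.
Roots (with multiplicity): 4, 4.

4, 4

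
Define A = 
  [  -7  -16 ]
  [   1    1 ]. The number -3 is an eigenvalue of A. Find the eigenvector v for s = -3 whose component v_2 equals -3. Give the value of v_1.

12

A + 3I = [[-4, -16], [1, 4]].
Solving (A + 3I)v = 0 gives the eigenspace spanned by (12, -3).
With v_2 = -3, v = (12, -3), so v_1 = 12.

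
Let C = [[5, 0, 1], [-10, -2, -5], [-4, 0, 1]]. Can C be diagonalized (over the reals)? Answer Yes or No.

Characteristic polynomial: p(r) = r^3 - 4r^2 - 3r + 18 = (r - 3)^2(r + 2).
r = 3 has algebraic multiplicity 2; rank(C − 3I) = 2, so geometric multiplicity = 1.
Geometric multiplicity < algebraic multiplicity, so C is not diagonalizable.

No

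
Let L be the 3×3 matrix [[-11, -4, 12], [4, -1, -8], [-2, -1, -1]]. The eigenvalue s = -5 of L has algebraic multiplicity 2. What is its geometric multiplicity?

L + 5I = [[-6, -4, 12], [4, 4, -8], [-2, -1, 4]].
This matrix has rank 2, so its null space has dimension 3 − 2 = 1.

1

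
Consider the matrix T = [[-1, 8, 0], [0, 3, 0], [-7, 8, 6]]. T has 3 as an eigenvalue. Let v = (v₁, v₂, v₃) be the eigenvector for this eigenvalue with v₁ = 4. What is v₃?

4

T − 3I = [[-4, 8, 0], [0, 0, 0], [-7, 8, 3]].
Solving (T − 3I)v = 0 gives the eigenspace spanned by (4, 2, 4).
With v₁ = 4, v = (4, 2, 4), so v₃ = 4.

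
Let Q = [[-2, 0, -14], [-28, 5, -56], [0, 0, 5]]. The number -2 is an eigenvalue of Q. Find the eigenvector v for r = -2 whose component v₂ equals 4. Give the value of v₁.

1

Q + 2I = [[0, 0, -14], [-28, 7, -56], [0, 0, 7]].
Solving (Q + 2I)v = 0 gives the eigenspace spanned by (1, 4, 0).
With v₂ = 4, v = (1, 4, 0), so v₁ = 1.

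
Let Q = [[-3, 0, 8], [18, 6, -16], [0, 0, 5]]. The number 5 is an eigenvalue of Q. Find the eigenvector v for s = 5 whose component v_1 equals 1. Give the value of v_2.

Q − 5I = [[-8, 0, 8], [18, 1, -16], [0, 0, 0]].
Solving (Q − 5I)v = 0 gives the eigenspace spanned by (1, -2, 1).
With v_1 = 1, v = (1, -2, 1), so v_2 = -2.

-2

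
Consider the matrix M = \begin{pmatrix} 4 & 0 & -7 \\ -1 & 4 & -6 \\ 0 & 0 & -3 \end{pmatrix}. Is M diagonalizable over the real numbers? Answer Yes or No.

No

Characteristic polynomial: p(r) = r^3 - 5r^2 - 8r + 48 = (r - 4)^2(r + 3).
r = 4 has algebraic multiplicity 2; rank(M − 4I) = 2, so geometric multiplicity = 1.
Geometric multiplicity < algebraic multiplicity, so M is not diagonalizable.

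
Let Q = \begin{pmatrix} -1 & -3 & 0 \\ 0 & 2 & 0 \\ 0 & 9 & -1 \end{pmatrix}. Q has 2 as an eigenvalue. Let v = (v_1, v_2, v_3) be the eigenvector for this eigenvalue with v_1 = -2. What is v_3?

Q − 2I = [[-3, -3, 0], [0, 0, 0], [0, 9, -3]].
Solving (Q − 2I)v = 0 gives the eigenspace spanned by (-2, 2, 6).
With v_1 = -2, v = (-2, 2, 6), so v_3 = 6.

6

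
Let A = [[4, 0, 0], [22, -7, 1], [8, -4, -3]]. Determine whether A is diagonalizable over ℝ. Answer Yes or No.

Characteristic polynomial: p(r) = r^3 + 6r^2 - 15r - 100 = (r - 4)(r + 5)^2.
r = -5 has algebraic multiplicity 2; rank(A + 5I) = 2, so geometric multiplicity = 1.
Geometric multiplicity < algebraic multiplicity, so A is not diagonalizable.

No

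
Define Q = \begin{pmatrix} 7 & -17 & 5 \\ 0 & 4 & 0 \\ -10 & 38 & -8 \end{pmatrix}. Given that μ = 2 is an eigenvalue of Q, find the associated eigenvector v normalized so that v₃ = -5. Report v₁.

5

Q − 2I = [[5, -17, 5], [0, 2, 0], [-10, 38, -10]].
Solving (Q − 2I)v = 0 gives the eigenspace spanned by (5, 0, -5).
With v₃ = -5, v = (5, 0, -5), so v₁ = 5.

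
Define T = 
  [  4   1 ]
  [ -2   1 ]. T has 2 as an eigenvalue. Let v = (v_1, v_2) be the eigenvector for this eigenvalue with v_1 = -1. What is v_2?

T − 2I = [[2, 1], [-2, -1]].
Solving (T − 2I)v = 0 gives the eigenspace spanned by (-1, 2).
With v_1 = -1, v = (-1, 2), so v_2 = 2.

2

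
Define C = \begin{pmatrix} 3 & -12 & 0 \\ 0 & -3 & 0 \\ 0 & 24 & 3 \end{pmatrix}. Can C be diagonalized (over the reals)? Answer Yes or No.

Characteristic polynomial: p(λ) = λ^3 - 3λ^2 - 9λ + 27 = (λ - 3)^2(λ + 3).
λ = 3 has algebraic multiplicity 2; rank(C − 3I) = 1, so geometric multiplicity = 2.
Every eigenvalue has geometric = algebraic multiplicity, so C is diagonalizable.

Yes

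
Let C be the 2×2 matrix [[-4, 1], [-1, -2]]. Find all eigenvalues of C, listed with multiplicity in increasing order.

Characteristic polynomial: p(r) = r^2 + 6r + 9 = (r + 3)^2.
Roots (with multiplicity): -3, -3.

-3, -3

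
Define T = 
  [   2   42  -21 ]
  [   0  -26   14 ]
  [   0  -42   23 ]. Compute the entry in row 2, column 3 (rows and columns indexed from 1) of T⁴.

-1218

Characteristic polynomial: s^3 + s^2 - 16s + 20 = (s - 2)^2(s + 5), so the eigenvalues are -5, 2, 2.
s=2: eigenvector (1, 0, 0).
s=2: eigenvector (-4, 1, 2).
s=-5: eigenvector (3, -2, -3).
P = [[1, -4, 3], [0, 1, -2], [0, 2, -3]], D = diag(2, 2, -5), P⁻¹ = [[1, -6, 5], [0, -3, 2], [0, -2, 1]].
T⁴ = P·diag(16, 16, 625)·P⁻¹ = [[16, -3654, 1827], [0, 2452, -1218], [0, 3654, -1811]].
The requested entry is -1218.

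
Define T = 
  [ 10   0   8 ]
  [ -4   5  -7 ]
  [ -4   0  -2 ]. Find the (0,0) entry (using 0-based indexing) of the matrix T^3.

424

Characteristic polynomial: λ^3 - 13λ^2 + 52λ - 60 = (λ - 6)(λ - 5)(λ - 2), so the eigenvalues are 2, 5, 6.
λ=2: eigenvector (1, -1, -1).
λ=6: eigenvector (2, -1, -1).
λ=5: eigenvector (0, -1, 0).
P = [[1, 2, 0], [-1, -1, -1], [-1, -1, 0]], D = diag(2, 6, 5), P⁻¹ = [[-1, 0, -2], [1, 0, 1], [0, -1, 1]].
T³ = P·diag(8, 216, 125)·P⁻¹ = [[424, 0, 416], [-208, 125, -325], [-208, 0, -200]].
The requested entry is 424.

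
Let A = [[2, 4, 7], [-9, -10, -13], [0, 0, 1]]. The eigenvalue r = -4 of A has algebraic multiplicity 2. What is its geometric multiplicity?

A + 4I = [[6, 4, 7], [-9, -6, -13], [0, 0, 5]].
This matrix has rank 2, so its null space has dimension 3 − 2 = 1.

1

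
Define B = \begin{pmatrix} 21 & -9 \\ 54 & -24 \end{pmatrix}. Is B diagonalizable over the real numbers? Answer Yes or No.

Yes

Characteristic polynomial: p(t) = t^2 + 3t - 18 = (t - 3)(t + 6).
All 2 eigenvalues are distinct, so B is diagonalizable.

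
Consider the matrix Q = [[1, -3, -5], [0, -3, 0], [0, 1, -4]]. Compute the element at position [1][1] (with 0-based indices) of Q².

9

Characteristic polynomial: r^3 + 6r^2 + 5r - 12 = (r - 1)(r + 3)(r + 4), so the eigenvalues are -4, -3, 1.
r=1: eigenvector (1, 0, 0).
r=-3: eigenvector (2, 1, 1).
r=-4: eigenvector (1, 0, 1).
P = [[1, 2, 1], [0, 1, 0], [0, 1, 1]], D = diag(1, -3, -4), P⁻¹ = [[1, -1, -1], [0, 1, 0], [0, -1, 1]].
Q² = P·diag(1, 9, 16)·P⁻¹ = [[1, 1, 15], [0, 9, 0], [0, -7, 16]].
The requested entry is 9.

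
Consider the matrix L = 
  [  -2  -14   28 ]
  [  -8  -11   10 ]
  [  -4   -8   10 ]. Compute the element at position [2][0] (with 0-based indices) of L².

32

Characteristic polynomial: r^3 + 3r^2 - 28r - 60 = (r - 5)(r + 2)(r + 6), so the eigenvalues are -6, -2, 5.
r=-2: eigenvector (1, -2, -1).
r=5: eigenvector (-2, 1, 0).
r=-6: eigenvector (0, 2, 1).
P = [[1, -2, 0], [-2, 1, 2], [-1, 0, 1]], D = diag(-2, 5, -6), P⁻¹ = [[1, 2, -4], [0, 1, -2], [1, 2, -3]].
L² = P·diag(4, 25, 36)·P⁻¹ = [[4, -42, 84], [64, 153, -234], [32, 64, -92]].
The requested entry is 32.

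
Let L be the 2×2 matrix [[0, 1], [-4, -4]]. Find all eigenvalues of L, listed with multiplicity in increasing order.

-2, -2

Characteristic polynomial: p(s) = s^2 + 4s + 4 = (s + 2)^2.
Roots (with multiplicity): -2, -2.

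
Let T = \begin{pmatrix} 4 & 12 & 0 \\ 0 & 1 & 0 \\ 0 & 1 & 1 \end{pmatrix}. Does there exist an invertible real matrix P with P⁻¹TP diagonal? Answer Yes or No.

No

Characteristic polynomial: p(s) = s^3 - 6s^2 + 9s - 4 = (s - 4)(s - 1)^2.
s = 1 has algebraic multiplicity 2; rank(T − 1I) = 2, so geometric multiplicity = 1.
Geometric multiplicity < algebraic multiplicity, so T is not diagonalizable.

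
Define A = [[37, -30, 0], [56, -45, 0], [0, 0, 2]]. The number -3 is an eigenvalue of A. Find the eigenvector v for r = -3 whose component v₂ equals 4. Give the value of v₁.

3

A + 3I = [[40, -30, 0], [56, -42, 0], [0, 0, 5]].
Solving (A + 3I)v = 0 gives the eigenspace spanned by (3, 4, 0).
With v₂ = 4, v = (3, 4, 0), so v₁ = 3.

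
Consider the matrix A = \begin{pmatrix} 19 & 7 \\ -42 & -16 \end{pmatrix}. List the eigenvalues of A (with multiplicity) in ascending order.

Characteristic polynomial: p(λ) = λ^2 - 3λ - 10 = (λ - 5)(λ + 2).
Roots (with multiplicity): -2, 5.

-2, 5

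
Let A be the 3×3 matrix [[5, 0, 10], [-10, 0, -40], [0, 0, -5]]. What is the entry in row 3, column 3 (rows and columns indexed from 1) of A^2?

Characteristic polynomial: r^3 - 25r = r(r - 5)(r + 5), so the eigenvalues are -5, 0, 5.
r=-5: eigenvector (-1, 6, 1).
r=0: eigenvector (0, 1, 0).
r=5: eigenvector (1, -2, 0).
P = [[-1, 0, 1], [6, 1, -2], [1, 0, 0]], D = diag(-5, 0, 5), P⁻¹ = [[0, 0, 1], [2, 1, -4], [1, 0, 1]].
A² = P·diag(25, 0, 25)·P⁻¹ = [[25, 0, 0], [-50, 0, 100], [0, 0, 25]].
The requested entry is 25.

25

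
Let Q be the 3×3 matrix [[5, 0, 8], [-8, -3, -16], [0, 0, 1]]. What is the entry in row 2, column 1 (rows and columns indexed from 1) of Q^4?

-544

Characteristic polynomial: λ^3 - 3λ^2 - 13λ + 15 = (λ - 5)(λ - 1)(λ + 3), so the eigenvalues are -3, 1, 5.
λ=5: eigenvector (-1, 1, 0).
λ=-3: eigenvector (0, 1, 0).
λ=1: eigenvector (-2, 0, 1).
P = [[-1, 0, -2], [1, 1, 0], [0, 0, 1]], D = diag(5, -3, 1), P⁻¹ = [[-1, 0, -2], [1, 1, 2], [0, 0, 1]].
Q⁴ = P·diag(625, 81, 1)·P⁻¹ = [[625, 0, 1248], [-544, 81, -1088], [0, 0, 1]].
The requested entry is -544.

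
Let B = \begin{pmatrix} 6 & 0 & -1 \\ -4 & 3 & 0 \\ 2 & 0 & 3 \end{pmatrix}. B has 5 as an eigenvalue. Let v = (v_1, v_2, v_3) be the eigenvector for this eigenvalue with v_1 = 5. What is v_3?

B − 5I = [[1, 0, -1], [-4, -2, 0], [2, 0, -2]].
Solving (B − 5I)v = 0 gives the eigenspace spanned by (5, -10, 5).
With v_1 = 5, v = (5, -10, 5), so v_3 = 5.

5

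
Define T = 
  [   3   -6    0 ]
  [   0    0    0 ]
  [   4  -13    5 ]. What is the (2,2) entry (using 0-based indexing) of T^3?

125

Characteristic polynomial: μ^3 - 8μ^2 + 15μ = μ(μ - 5)(μ - 3), so the eigenvalues are 0, 3, 5.
μ=3: eigenvector (1, 0, -2).
μ=0: eigenvector (2, 1, 1).
μ=5: eigenvector (0, 0, 1).
P = [[1, 2, 0], [0, 1, 0], [-2, 1, 1]], D = diag(3, 0, 5), P⁻¹ = [[1, -2, 0], [0, 1, 0], [2, -5, 1]].
T³ = P·diag(27, 0, 125)·P⁻¹ = [[27, -54, 0], [0, 0, 0], [196, -517, 125]].
The requested entry is 125.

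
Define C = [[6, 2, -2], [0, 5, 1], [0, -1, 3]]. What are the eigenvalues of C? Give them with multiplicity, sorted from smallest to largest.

Characteristic polynomial: p(s) = s^3 - 14s^2 + 64s - 96 = (s - 6)(s - 4)^2.
Roots (with multiplicity): 4, 4, 6.

4, 4, 6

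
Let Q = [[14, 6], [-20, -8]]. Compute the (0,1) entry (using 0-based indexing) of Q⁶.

12096

Characteristic polynomial: λ^2 - 6λ + 8 = (λ - 4)(λ - 2), so the eigenvalues are 2, 4.
λ=4: eigenvector (3, -5).
λ=2: eigenvector (1, -2).
P = [[3, 1], [-5, -2]], D = diag(4, 2), P⁻¹ = [[2, 1], [-5, -3]].
Q⁶ = P·diag(4096, 64)·P⁻¹ = [[24256, 12096], [-40320, -20096]].
The requested entry is 12096.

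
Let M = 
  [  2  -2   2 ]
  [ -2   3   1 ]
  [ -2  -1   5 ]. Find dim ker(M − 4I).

M − 4I = [[-2, -2, 2], [-2, -1, 1], [-2, -1, 1]].
This matrix has rank 2, so its null space has dimension 3 − 2 = 1.

1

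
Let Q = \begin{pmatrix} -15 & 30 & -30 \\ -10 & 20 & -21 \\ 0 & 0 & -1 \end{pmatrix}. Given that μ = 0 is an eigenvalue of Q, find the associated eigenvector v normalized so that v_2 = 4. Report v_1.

Q = [[-15, 30, -30], [-10, 20, -21], [0, 0, -1]].
Solving (Q)v = 0 gives the eigenspace spanned by (8, 4, 0).
With v_2 = 4, v = (8, 4, 0), so v_1 = 8.

8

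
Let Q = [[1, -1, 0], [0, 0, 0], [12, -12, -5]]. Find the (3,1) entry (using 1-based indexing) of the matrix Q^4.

Characteristic polynomial: μ^3 + 4μ^2 - 5μ = μ(μ - 1)(μ + 5), so the eigenvalues are -5, 0, 1.
μ=1: eigenvector (1, 0, 2).
μ=0: eigenvector (1, 1, 0).
μ=-5: eigenvector (0, 0, 1).
P = [[1, 1, 0], [0, 1, 0], [2, 0, 1]], D = diag(1, 0, -5), P⁻¹ = [[1, -1, 0], [0, 1, 0], [-2, 2, 1]].
Q⁴ = P·diag(1, 0, 625)·P⁻¹ = [[1, -1, 0], [0, 0, 0], [-1248, 1248, 625]].
The requested entry is -1248.

-1248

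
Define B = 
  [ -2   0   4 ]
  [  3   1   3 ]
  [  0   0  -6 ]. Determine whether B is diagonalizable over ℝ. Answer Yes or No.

Yes

Characteristic polynomial: p(s) = s^3 + 7s^2 + 4s - 12 = (s - 1)(s + 2)(s + 6).
All 3 eigenvalues are distinct, so B is diagonalizable.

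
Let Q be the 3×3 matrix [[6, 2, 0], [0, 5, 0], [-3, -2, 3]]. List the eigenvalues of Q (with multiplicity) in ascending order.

Characteristic polynomial: p(r) = r^3 - 14r^2 + 63r - 90 = (r - 6)(r - 5)(r - 3).
Roots (with multiplicity): 3, 5, 6.

3, 5, 6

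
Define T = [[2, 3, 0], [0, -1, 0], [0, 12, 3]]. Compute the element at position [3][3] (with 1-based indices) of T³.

Characteristic polynomial: s^3 - 4s^2 + s + 6 = (s - 3)(s - 2)(s + 1), so the eigenvalues are -1, 2, 3.
s=2: eigenvector (1, 0, 0).
s=-1: eigenvector (-1, 1, -3).
s=3: eigenvector (0, 0, 1).
P = [[1, -1, 0], [0, 1, 0], [0, -3, 1]], D = diag(2, -1, 3), P⁻¹ = [[1, 1, 0], [0, 1, 0], [0, 3, 1]].
T³ = P·diag(8, -1, 27)·P⁻¹ = [[8, 9, 0], [0, -1, 0], [0, 84, 27]].
The requested entry is 27.

27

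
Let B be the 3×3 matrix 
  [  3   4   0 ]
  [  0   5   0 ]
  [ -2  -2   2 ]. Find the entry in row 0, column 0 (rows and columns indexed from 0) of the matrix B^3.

Characteristic polynomial: λ^3 - 10λ^2 + 31λ - 30 = (λ - 5)(λ - 3)(λ - 2), so the eigenvalues are 2, 3, 5.
λ=3: eigenvector (1, 0, -2).
λ=5: eigenvector (2, 1, -2).
λ=2: eigenvector (0, 0, 1).
P = [[1, 2, 0], [0, 1, 0], [-2, -2, 1]], D = diag(3, 5, 2), P⁻¹ = [[1, -2, 0], [0, 1, 0], [2, -2, 1]].
B³ = P·diag(27, 125, 8)·P⁻¹ = [[27, 196, 0], [0, 125, 0], [-38, -158, 8]].
The requested entry is 27.

27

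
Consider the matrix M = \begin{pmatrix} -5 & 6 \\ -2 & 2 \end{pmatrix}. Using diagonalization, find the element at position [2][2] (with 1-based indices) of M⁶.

-188

Characteristic polynomial: λ^2 + 3λ + 2 = (λ + 1)(λ + 2), so the eigenvalues are -2, -1.
λ=-1: eigenvector (-3, -2).
λ=-2: eigenvector (2, 1).
P = [[-3, 2], [-2, 1]], D = diag(-1, -2), P⁻¹ = [[1, -2], [2, -3]].
M⁶ = P·diag(1, 64)·P⁻¹ = [[253, -378], [126, -188]].
The requested entry is -188.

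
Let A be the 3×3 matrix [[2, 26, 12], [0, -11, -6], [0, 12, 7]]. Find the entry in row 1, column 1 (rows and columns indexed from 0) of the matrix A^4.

1249

Characteristic polynomial: r^3 + 2r^2 - 13r + 10 = (r - 2)(r - 1)(r + 5), so the eigenvalues are -5, 1, 2.
r=2: eigenvector (1, 0, 0).
r=1: eigenvector (-2, 1, -2).
r=-5: eigenvector (-2, 1, -1).
P = [[1, -2, -2], [0, 1, 1], [0, -2, -1]], D = diag(2, 1, -5), P⁻¹ = [[1, 2, 0], [0, -1, -1], [0, 2, 1]].
A⁴ = P·diag(16, 1, 625)·P⁻¹ = [[16, -2466, -1248], [0, 1249, 624], [0, -1248, -623]].
The requested entry is 1249.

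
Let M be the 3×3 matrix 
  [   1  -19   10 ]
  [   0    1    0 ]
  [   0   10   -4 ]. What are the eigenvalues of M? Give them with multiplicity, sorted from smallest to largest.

Characteristic polynomial: p(t) = t^3 + 2t^2 - 7t + 4 = (t - 1)^2(t + 4).
Roots (with multiplicity): -4, 1, 1.

-4, 1, 1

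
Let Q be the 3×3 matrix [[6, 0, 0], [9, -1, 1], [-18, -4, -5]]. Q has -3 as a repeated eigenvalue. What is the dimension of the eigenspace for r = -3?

1

Q + 3I = [[9, 0, 0], [9, 2, 1], [-18, -4, -2]].
This matrix has rank 2, so its null space has dimension 3 − 2 = 1.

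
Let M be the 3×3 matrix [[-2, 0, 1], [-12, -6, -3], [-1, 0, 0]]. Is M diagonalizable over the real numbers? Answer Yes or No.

No

Characteristic polynomial: p(t) = t^3 + 8t^2 + 13t + 6 = (t + 1)^2(t + 6).
t = -1 has algebraic multiplicity 2; rank(M + 1I) = 2, so geometric multiplicity = 1.
Geometric multiplicity < algebraic multiplicity, so M is not diagonalizable.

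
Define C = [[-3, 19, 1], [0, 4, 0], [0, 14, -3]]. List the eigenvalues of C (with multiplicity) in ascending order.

-3, -3, 4

Characteristic polynomial: p(s) = s^3 + 2s^2 - 15s - 36 = (s - 4)(s + 3)^2.
Roots (with multiplicity): -3, -3, 4.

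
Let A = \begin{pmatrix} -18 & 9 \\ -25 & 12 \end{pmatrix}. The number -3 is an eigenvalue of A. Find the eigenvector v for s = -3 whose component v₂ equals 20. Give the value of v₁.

12

A + 3I = [[-15, 9], [-25, 15]].
Solving (A + 3I)v = 0 gives the eigenspace spanned by (12, 20).
With v₂ = 20, v = (12, 20), so v₁ = 12.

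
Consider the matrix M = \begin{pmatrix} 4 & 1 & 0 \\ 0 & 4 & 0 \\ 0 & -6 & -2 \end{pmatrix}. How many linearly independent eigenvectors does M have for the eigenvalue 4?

1

M − 4I = [[0, 1, 0], [0, 0, 0], [0, -6, -6]].
This matrix has rank 2, so its null space has dimension 3 − 2 = 1.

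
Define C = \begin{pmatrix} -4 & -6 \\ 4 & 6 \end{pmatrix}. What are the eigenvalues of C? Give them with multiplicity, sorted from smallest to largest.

Characteristic polynomial: p(λ) = λ^2 - 2λ = λ(λ - 2).
Roots (with multiplicity): 0, 2.

0, 2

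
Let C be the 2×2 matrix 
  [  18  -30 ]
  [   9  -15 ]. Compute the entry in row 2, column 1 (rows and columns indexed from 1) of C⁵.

Characteristic polynomial: μ^2 - 3μ = μ(μ - 3), so the eigenvalues are 0, 3.
μ=0: eigenvector (-5, -3).
μ=3: eigenvector (2, 1).
P = [[-5, 2], [-3, 1]], D = diag(0, 3), P⁻¹ = [[1, -2], [3, -5]].
C⁵ = P·diag(0, 243)·P⁻¹ = [[1458, -2430], [729, -1215]].
The requested entry is 729.

729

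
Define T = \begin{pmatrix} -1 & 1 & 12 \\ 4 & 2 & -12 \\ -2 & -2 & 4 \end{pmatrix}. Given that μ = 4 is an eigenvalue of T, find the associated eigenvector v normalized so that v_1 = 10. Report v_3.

T − 4I = [[-5, 1, 12], [4, -2, -12], [-2, -2, 0]].
Solving (T − 4I)v = 0 gives the eigenspace spanned by (10, -10, 5).
With v_1 = 10, v = (10, -10, 5), so v_3 = 5.

5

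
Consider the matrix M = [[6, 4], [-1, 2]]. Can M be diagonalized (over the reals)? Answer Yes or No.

Characteristic polynomial: p(s) = s^2 - 8s + 16 = (s - 4)^2.
s = 4 has algebraic multiplicity 2; rank(M − 4I) = 1, so geometric multiplicity = 1.
Geometric multiplicity < algebraic multiplicity, so M is not diagonalizable.

No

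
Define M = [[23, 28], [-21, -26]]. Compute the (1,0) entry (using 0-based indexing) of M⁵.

-9471

Characteristic polynomial: s^2 + 3s - 10 = (s - 2)(s + 5), so the eigenvalues are -5, 2.
s=-5: eigenvector (-1, 1).
s=2: eigenvector (4, -3).
P = [[-1, 4], [1, -3]], D = diag(-5, 2), P⁻¹ = [[3, 4], [1, 1]].
M⁵ = P·diag(-3125, 32)·P⁻¹ = [[9503, 12628], [-9471, -12596]].
The requested entry is -9471.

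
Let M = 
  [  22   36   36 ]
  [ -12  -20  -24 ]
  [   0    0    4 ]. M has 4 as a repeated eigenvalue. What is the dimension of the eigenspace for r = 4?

M − 4I = [[18, 36, 36], [-12, -24, -24], [0, 0, 0]].
This matrix has rank 1, so its null space has dimension 3 − 1 = 2.

2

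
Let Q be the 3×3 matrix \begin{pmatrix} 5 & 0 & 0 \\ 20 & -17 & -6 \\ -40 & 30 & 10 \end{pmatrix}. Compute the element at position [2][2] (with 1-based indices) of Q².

Characteristic polynomial: r^3 + 2r^2 - 25r - 50 = (r - 5)(r + 2)(r + 5), so the eigenvalues are -5, -2, 5.
r=5: eigenvector (1, 2, -4).
r=-5: eigenvector (0, 1, -2).
r=-2: eigenvector (0, -2, 5).
P = [[1, 0, 0], [2, 1, -2], [-4, -2, 5]], D = diag(5, -5, -2), P⁻¹ = [[1, 0, 0], [-2, 5, 2], [0, 2, 1]].
Q² = P·diag(25, 25, 4)·P⁻¹ = [[25, 0, 0], [0, 109, 42], [0, -210, -80]].
The requested entry is 109.

109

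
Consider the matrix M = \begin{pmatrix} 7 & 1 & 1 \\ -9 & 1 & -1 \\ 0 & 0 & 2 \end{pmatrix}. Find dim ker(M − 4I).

M − 4I = [[3, 1, 1], [-9, -3, -1], [0, 0, -2]].
This matrix has rank 2, so its null space has dimension 3 − 2 = 1.

1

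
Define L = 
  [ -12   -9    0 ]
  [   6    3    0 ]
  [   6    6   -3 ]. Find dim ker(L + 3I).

L + 3I = [[-9, -9, 0], [6, 6, 0], [6, 6, 0]].
This matrix has rank 1, so its null space has dimension 3 − 1 = 2.

2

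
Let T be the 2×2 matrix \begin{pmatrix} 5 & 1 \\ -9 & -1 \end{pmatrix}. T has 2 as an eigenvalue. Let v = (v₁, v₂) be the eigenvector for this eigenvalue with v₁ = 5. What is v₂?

T − 2I = [[3, 1], [-9, -3]].
Solving (T − 2I)v = 0 gives the eigenspace spanned by (5, -15).
With v₁ = 5, v = (5, -15), so v₂ = -15.

-15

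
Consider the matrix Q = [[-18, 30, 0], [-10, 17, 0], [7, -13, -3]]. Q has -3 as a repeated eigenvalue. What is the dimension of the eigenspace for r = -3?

1

Q + 3I = [[-15, 30, 0], [-10, 20, 0], [7, -13, 0]].
This matrix has rank 2, so its null space has dimension 3 − 2 = 1.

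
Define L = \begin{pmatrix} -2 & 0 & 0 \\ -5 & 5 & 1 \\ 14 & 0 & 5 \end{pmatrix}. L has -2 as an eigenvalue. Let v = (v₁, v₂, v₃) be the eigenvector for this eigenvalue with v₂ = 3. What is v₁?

L + 2I = [[0, 0, 0], [-5, 7, 1], [14, 0, 7]].
Solving (L + 2I)v = 0 gives the eigenspace spanned by (3, 3, -6).
With v₂ = 3, v = (3, 3, -6), so v₁ = 3.

3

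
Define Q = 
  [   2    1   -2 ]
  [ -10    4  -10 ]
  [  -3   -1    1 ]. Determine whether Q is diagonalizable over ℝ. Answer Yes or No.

No

Characteristic polynomial: p(s) = s^3 - 7s^2 + 8s + 16 = (s - 4)^2(s + 1).
s = 4 has algebraic multiplicity 2; rank(Q − 4I) = 2, so geometric multiplicity = 1.
Geometric multiplicity < algebraic multiplicity, so Q is not diagonalizable.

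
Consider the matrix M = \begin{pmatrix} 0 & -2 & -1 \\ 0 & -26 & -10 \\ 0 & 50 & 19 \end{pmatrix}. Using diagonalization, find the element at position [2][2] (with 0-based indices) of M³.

Characteristic polynomial: s^3 + 7s^2 + 6s = s(s + 1)(s + 6), so the eigenvalues are -6, -1, 0.
s=-6: eigenvector (0, 1, -2).
s=0: eigenvector (1, 0, 0).
s=-1: eigenvector (1, -2, 5).
P = [[0, 1, 1], [1, 0, -2], [-2, 0, 5]], D = diag(-6, 0, -1), P⁻¹ = [[0, 5, 2], [1, -2, -1], [0, 2, 1]].
M³ = P·diag(-216, 0, -1)·P⁻¹ = [[0, -2, -1], [0, -1076, -430], [0, 2150, 859]].
The requested entry is 859.

859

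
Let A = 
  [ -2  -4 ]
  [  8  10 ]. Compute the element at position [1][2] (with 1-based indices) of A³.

Characteristic polynomial: μ^2 - 8μ + 12 = (μ - 6)(μ - 2), so the eigenvalues are 2, 6.
μ=2: eigenvector (1, -1).
μ=6: eigenvector (-1, 2).
P = [[1, -1], [-1, 2]], D = diag(2, 6), P⁻¹ = [[2, 1], [1, 1]].
A³ = P·diag(8, 216)·P⁻¹ = [[-200, -208], [416, 424]].
The requested entry is -208.

-208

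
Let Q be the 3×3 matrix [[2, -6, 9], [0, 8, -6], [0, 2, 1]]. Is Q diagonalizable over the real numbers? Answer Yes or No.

Yes

Characteristic polynomial: p(s) = s^3 - 11s^2 + 38s - 40 = (s - 5)(s - 4)(s - 2).
All 3 eigenvalues are distinct, so Q is diagonalizable.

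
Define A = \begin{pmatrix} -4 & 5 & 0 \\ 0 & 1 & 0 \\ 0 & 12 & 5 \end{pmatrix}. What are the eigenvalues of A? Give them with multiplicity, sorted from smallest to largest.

-4, 1, 5

Characteristic polynomial: p(λ) = λ^3 - 2λ^2 - 19λ + 20 = (λ - 5)(λ - 1)(λ + 4).
Roots (with multiplicity): -4, 1, 5.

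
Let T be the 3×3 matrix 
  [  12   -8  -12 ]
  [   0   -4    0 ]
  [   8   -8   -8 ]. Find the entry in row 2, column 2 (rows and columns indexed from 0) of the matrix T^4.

Characteristic polynomial: μ^3 - 16μ = μ(μ - 4)(μ + 4), so the eigenvalues are -4, 0, 4.
μ=4: eigenvector (3, 0, 2).
μ=-4: eigenvector (2, 1, 2).
μ=0: eigenvector (1, 0, 1).
P = [[3, 2, 1], [0, 1, 0], [2, 2, 1]], D = diag(4, -4, 0), P⁻¹ = [[1, 0, -1], [0, 1, 0], [-2, -2, 3]].
T⁴ = P·diag(256, 256, 0)·P⁻¹ = [[768, 512, -768], [0, 256, 0], [512, 512, -512]].
The requested entry is -512.

-512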